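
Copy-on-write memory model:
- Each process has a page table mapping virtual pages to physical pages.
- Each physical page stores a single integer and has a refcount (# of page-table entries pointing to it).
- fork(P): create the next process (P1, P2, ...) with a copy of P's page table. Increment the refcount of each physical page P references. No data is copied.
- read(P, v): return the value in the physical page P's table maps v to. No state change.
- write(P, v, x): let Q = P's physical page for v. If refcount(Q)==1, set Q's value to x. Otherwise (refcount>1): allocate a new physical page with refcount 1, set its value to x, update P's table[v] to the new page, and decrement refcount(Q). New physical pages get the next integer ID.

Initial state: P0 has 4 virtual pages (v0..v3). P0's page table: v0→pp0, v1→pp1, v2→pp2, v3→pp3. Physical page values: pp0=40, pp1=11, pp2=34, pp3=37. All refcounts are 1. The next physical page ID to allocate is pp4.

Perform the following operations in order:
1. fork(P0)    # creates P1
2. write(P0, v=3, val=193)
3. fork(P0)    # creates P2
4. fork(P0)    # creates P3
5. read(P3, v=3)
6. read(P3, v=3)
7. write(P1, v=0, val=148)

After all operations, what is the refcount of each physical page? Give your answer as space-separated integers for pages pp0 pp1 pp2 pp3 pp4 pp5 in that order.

Answer: 3 4 4 1 3 1

Derivation:
Op 1: fork(P0) -> P1. 4 ppages; refcounts: pp0:2 pp1:2 pp2:2 pp3:2
Op 2: write(P0, v3, 193). refcount(pp3)=2>1 -> COPY to pp4. 5 ppages; refcounts: pp0:2 pp1:2 pp2:2 pp3:1 pp4:1
Op 3: fork(P0) -> P2. 5 ppages; refcounts: pp0:3 pp1:3 pp2:3 pp3:1 pp4:2
Op 4: fork(P0) -> P3. 5 ppages; refcounts: pp0:4 pp1:4 pp2:4 pp3:1 pp4:3
Op 5: read(P3, v3) -> 193. No state change.
Op 6: read(P3, v3) -> 193. No state change.
Op 7: write(P1, v0, 148). refcount(pp0)=4>1 -> COPY to pp5. 6 ppages; refcounts: pp0:3 pp1:4 pp2:4 pp3:1 pp4:3 pp5:1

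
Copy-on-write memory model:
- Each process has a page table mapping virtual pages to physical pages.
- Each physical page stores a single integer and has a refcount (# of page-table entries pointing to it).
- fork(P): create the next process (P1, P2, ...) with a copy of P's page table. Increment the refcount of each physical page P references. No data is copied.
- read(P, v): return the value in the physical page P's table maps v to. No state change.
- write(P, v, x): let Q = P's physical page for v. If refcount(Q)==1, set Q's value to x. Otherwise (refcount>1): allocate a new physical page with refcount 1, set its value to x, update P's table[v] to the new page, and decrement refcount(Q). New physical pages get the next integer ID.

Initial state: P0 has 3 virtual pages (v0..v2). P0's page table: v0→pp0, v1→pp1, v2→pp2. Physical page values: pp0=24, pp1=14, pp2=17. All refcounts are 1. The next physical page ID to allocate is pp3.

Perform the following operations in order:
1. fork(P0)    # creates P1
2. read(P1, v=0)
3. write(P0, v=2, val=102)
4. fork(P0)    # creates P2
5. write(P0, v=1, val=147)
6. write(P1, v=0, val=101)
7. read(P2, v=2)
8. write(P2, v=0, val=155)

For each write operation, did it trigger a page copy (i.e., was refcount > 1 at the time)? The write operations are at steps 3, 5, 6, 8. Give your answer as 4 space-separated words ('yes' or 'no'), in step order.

Op 1: fork(P0) -> P1. 3 ppages; refcounts: pp0:2 pp1:2 pp2:2
Op 2: read(P1, v0) -> 24. No state change.
Op 3: write(P0, v2, 102). refcount(pp2)=2>1 -> COPY to pp3. 4 ppages; refcounts: pp0:2 pp1:2 pp2:1 pp3:1
Op 4: fork(P0) -> P2. 4 ppages; refcounts: pp0:3 pp1:3 pp2:1 pp3:2
Op 5: write(P0, v1, 147). refcount(pp1)=3>1 -> COPY to pp4. 5 ppages; refcounts: pp0:3 pp1:2 pp2:1 pp3:2 pp4:1
Op 6: write(P1, v0, 101). refcount(pp0)=3>1 -> COPY to pp5. 6 ppages; refcounts: pp0:2 pp1:2 pp2:1 pp3:2 pp4:1 pp5:1
Op 7: read(P2, v2) -> 102. No state change.
Op 8: write(P2, v0, 155). refcount(pp0)=2>1 -> COPY to pp6. 7 ppages; refcounts: pp0:1 pp1:2 pp2:1 pp3:2 pp4:1 pp5:1 pp6:1

yes yes yes yes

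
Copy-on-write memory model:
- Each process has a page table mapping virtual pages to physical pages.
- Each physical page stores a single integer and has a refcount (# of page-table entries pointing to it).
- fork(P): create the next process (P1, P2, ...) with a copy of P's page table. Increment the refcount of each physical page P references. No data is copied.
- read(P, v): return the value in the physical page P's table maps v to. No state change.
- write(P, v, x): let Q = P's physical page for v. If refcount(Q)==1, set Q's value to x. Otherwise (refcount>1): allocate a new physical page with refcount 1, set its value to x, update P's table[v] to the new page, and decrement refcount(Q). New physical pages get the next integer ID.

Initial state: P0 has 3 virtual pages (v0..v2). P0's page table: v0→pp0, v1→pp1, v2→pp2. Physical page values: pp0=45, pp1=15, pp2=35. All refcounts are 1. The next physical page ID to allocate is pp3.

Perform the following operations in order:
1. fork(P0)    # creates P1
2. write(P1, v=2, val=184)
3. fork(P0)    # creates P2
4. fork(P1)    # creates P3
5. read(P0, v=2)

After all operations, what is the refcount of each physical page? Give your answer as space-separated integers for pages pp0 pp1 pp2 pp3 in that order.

Answer: 4 4 2 2

Derivation:
Op 1: fork(P0) -> P1. 3 ppages; refcounts: pp0:2 pp1:2 pp2:2
Op 2: write(P1, v2, 184). refcount(pp2)=2>1 -> COPY to pp3. 4 ppages; refcounts: pp0:2 pp1:2 pp2:1 pp3:1
Op 3: fork(P0) -> P2. 4 ppages; refcounts: pp0:3 pp1:3 pp2:2 pp3:1
Op 4: fork(P1) -> P3. 4 ppages; refcounts: pp0:4 pp1:4 pp2:2 pp3:2
Op 5: read(P0, v2) -> 35. No state change.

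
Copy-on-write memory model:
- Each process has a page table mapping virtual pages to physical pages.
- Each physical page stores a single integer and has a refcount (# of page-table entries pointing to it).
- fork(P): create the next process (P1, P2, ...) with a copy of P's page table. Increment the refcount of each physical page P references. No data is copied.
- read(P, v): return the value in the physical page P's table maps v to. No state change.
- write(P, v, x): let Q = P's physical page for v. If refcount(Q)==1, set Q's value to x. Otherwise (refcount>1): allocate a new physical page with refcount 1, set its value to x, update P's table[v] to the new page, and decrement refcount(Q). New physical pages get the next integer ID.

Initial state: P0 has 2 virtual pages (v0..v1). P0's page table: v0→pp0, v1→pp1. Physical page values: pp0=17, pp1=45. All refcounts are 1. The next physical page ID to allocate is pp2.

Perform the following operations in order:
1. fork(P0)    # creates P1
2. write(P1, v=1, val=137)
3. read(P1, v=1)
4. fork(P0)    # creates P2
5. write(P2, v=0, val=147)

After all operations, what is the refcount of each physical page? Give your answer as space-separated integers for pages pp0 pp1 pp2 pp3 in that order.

Answer: 2 2 1 1

Derivation:
Op 1: fork(P0) -> P1. 2 ppages; refcounts: pp0:2 pp1:2
Op 2: write(P1, v1, 137). refcount(pp1)=2>1 -> COPY to pp2. 3 ppages; refcounts: pp0:2 pp1:1 pp2:1
Op 3: read(P1, v1) -> 137. No state change.
Op 4: fork(P0) -> P2. 3 ppages; refcounts: pp0:3 pp1:2 pp2:1
Op 5: write(P2, v0, 147). refcount(pp0)=3>1 -> COPY to pp3. 4 ppages; refcounts: pp0:2 pp1:2 pp2:1 pp3:1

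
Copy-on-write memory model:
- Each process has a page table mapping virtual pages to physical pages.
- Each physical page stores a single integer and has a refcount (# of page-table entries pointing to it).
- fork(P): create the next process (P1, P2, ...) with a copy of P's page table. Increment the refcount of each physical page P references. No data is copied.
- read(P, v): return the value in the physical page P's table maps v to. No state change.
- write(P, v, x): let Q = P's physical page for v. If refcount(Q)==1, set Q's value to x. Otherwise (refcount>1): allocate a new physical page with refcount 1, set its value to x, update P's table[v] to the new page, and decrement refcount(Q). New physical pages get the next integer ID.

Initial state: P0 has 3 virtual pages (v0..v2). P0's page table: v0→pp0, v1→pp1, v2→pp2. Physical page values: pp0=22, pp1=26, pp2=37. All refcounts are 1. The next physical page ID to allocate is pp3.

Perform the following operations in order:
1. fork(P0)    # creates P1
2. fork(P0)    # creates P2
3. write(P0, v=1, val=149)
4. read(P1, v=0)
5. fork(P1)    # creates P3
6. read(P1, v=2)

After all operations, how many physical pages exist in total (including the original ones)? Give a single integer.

Answer: 4

Derivation:
Op 1: fork(P0) -> P1. 3 ppages; refcounts: pp0:2 pp1:2 pp2:2
Op 2: fork(P0) -> P2. 3 ppages; refcounts: pp0:3 pp1:3 pp2:3
Op 3: write(P0, v1, 149). refcount(pp1)=3>1 -> COPY to pp3. 4 ppages; refcounts: pp0:3 pp1:2 pp2:3 pp3:1
Op 4: read(P1, v0) -> 22. No state change.
Op 5: fork(P1) -> P3. 4 ppages; refcounts: pp0:4 pp1:3 pp2:4 pp3:1
Op 6: read(P1, v2) -> 37. No state change.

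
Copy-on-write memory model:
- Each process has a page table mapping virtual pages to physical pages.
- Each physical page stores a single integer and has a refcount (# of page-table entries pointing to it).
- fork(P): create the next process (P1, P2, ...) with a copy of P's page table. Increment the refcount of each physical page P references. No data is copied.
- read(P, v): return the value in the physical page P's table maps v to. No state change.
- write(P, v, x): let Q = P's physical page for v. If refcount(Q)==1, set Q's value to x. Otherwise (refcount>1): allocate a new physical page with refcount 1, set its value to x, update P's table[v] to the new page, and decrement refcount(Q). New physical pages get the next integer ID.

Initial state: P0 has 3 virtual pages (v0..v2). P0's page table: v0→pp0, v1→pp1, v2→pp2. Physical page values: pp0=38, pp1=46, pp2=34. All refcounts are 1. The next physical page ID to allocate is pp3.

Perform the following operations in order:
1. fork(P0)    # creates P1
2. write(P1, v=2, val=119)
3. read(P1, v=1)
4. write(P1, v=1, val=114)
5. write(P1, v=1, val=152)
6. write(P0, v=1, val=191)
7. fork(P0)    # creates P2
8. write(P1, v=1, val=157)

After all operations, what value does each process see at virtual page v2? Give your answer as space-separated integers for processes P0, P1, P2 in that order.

Op 1: fork(P0) -> P1. 3 ppages; refcounts: pp0:2 pp1:2 pp2:2
Op 2: write(P1, v2, 119). refcount(pp2)=2>1 -> COPY to pp3. 4 ppages; refcounts: pp0:2 pp1:2 pp2:1 pp3:1
Op 3: read(P1, v1) -> 46. No state change.
Op 4: write(P1, v1, 114). refcount(pp1)=2>1 -> COPY to pp4. 5 ppages; refcounts: pp0:2 pp1:1 pp2:1 pp3:1 pp4:1
Op 5: write(P1, v1, 152). refcount(pp4)=1 -> write in place. 5 ppages; refcounts: pp0:2 pp1:1 pp2:1 pp3:1 pp4:1
Op 6: write(P0, v1, 191). refcount(pp1)=1 -> write in place. 5 ppages; refcounts: pp0:2 pp1:1 pp2:1 pp3:1 pp4:1
Op 7: fork(P0) -> P2. 5 ppages; refcounts: pp0:3 pp1:2 pp2:2 pp3:1 pp4:1
Op 8: write(P1, v1, 157). refcount(pp4)=1 -> write in place. 5 ppages; refcounts: pp0:3 pp1:2 pp2:2 pp3:1 pp4:1
P0: v2 -> pp2 = 34
P1: v2 -> pp3 = 119
P2: v2 -> pp2 = 34

Answer: 34 119 34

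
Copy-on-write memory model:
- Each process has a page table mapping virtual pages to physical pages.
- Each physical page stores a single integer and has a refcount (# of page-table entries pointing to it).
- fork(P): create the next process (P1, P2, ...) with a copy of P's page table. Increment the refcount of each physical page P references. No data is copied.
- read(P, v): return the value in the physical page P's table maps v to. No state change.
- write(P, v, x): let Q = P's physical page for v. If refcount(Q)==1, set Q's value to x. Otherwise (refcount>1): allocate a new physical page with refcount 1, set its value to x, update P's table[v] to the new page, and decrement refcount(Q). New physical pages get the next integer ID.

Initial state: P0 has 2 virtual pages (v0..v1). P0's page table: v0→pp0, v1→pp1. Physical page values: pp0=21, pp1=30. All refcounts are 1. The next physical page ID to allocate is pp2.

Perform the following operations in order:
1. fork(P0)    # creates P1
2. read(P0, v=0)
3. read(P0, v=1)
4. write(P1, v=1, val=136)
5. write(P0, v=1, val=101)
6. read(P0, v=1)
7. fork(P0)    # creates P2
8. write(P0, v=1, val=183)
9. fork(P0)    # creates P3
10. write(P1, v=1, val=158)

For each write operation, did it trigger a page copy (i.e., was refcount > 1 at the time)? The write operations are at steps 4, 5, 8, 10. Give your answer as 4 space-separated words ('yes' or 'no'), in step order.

Op 1: fork(P0) -> P1. 2 ppages; refcounts: pp0:2 pp1:2
Op 2: read(P0, v0) -> 21. No state change.
Op 3: read(P0, v1) -> 30. No state change.
Op 4: write(P1, v1, 136). refcount(pp1)=2>1 -> COPY to pp2. 3 ppages; refcounts: pp0:2 pp1:1 pp2:1
Op 5: write(P0, v1, 101). refcount(pp1)=1 -> write in place. 3 ppages; refcounts: pp0:2 pp1:1 pp2:1
Op 6: read(P0, v1) -> 101. No state change.
Op 7: fork(P0) -> P2. 3 ppages; refcounts: pp0:3 pp1:2 pp2:1
Op 8: write(P0, v1, 183). refcount(pp1)=2>1 -> COPY to pp3. 4 ppages; refcounts: pp0:3 pp1:1 pp2:1 pp3:1
Op 9: fork(P0) -> P3. 4 ppages; refcounts: pp0:4 pp1:1 pp2:1 pp3:2
Op 10: write(P1, v1, 158). refcount(pp2)=1 -> write in place. 4 ppages; refcounts: pp0:4 pp1:1 pp2:1 pp3:2

yes no yes no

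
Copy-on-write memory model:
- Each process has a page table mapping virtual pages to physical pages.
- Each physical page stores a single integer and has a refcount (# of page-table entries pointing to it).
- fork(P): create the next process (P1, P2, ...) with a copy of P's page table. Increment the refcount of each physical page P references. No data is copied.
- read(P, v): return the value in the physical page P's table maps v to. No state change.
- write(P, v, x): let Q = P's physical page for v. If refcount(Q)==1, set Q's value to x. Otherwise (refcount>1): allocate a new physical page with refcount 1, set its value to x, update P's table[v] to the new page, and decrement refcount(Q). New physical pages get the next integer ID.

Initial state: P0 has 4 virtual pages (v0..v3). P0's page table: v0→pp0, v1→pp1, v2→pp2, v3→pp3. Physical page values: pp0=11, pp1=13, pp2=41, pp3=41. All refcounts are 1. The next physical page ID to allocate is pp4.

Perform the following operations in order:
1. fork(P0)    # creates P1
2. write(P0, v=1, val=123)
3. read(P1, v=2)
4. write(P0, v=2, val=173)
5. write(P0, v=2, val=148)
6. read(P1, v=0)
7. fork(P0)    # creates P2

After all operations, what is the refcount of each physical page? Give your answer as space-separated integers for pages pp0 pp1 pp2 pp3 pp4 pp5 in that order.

Answer: 3 1 1 3 2 2

Derivation:
Op 1: fork(P0) -> P1. 4 ppages; refcounts: pp0:2 pp1:2 pp2:2 pp3:2
Op 2: write(P0, v1, 123). refcount(pp1)=2>1 -> COPY to pp4. 5 ppages; refcounts: pp0:2 pp1:1 pp2:2 pp3:2 pp4:1
Op 3: read(P1, v2) -> 41. No state change.
Op 4: write(P0, v2, 173). refcount(pp2)=2>1 -> COPY to pp5. 6 ppages; refcounts: pp0:2 pp1:1 pp2:1 pp3:2 pp4:1 pp5:1
Op 5: write(P0, v2, 148). refcount(pp5)=1 -> write in place. 6 ppages; refcounts: pp0:2 pp1:1 pp2:1 pp3:2 pp4:1 pp5:1
Op 6: read(P1, v0) -> 11. No state change.
Op 7: fork(P0) -> P2. 6 ppages; refcounts: pp0:3 pp1:1 pp2:1 pp3:3 pp4:2 pp5:2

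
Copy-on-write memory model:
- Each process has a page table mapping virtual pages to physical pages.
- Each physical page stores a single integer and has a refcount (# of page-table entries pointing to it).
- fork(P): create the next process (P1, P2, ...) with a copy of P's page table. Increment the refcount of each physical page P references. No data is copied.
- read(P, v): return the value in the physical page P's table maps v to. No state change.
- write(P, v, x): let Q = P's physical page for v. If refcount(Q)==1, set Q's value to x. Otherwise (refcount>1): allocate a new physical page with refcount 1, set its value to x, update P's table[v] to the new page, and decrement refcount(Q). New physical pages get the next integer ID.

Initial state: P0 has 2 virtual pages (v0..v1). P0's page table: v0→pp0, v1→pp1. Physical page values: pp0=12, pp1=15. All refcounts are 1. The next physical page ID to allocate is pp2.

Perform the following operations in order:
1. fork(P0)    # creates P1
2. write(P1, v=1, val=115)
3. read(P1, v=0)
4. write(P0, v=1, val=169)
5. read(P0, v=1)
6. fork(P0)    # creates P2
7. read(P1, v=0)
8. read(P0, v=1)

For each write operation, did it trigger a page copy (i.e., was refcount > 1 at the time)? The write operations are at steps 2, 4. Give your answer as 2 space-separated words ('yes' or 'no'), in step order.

Op 1: fork(P0) -> P1. 2 ppages; refcounts: pp0:2 pp1:2
Op 2: write(P1, v1, 115). refcount(pp1)=2>1 -> COPY to pp2. 3 ppages; refcounts: pp0:2 pp1:1 pp2:1
Op 3: read(P1, v0) -> 12. No state change.
Op 4: write(P0, v1, 169). refcount(pp1)=1 -> write in place. 3 ppages; refcounts: pp0:2 pp1:1 pp2:1
Op 5: read(P0, v1) -> 169. No state change.
Op 6: fork(P0) -> P2. 3 ppages; refcounts: pp0:3 pp1:2 pp2:1
Op 7: read(P1, v0) -> 12. No state change.
Op 8: read(P0, v1) -> 169. No state change.

yes no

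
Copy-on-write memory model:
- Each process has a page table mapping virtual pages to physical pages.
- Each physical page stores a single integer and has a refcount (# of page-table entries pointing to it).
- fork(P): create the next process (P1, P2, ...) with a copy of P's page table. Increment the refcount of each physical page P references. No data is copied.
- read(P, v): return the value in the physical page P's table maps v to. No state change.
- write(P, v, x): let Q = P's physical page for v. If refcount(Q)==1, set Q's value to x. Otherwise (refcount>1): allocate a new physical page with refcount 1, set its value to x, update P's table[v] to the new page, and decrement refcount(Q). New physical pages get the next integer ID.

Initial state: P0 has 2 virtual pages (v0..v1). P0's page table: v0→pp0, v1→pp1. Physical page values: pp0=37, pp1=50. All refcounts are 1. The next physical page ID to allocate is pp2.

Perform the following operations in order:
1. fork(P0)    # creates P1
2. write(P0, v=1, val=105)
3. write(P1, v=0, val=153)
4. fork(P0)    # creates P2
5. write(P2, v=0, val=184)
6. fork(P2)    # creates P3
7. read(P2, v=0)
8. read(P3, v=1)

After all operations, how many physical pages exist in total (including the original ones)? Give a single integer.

Answer: 5

Derivation:
Op 1: fork(P0) -> P1. 2 ppages; refcounts: pp0:2 pp1:2
Op 2: write(P0, v1, 105). refcount(pp1)=2>1 -> COPY to pp2. 3 ppages; refcounts: pp0:2 pp1:1 pp2:1
Op 3: write(P1, v0, 153). refcount(pp0)=2>1 -> COPY to pp3. 4 ppages; refcounts: pp0:1 pp1:1 pp2:1 pp3:1
Op 4: fork(P0) -> P2. 4 ppages; refcounts: pp0:2 pp1:1 pp2:2 pp3:1
Op 5: write(P2, v0, 184). refcount(pp0)=2>1 -> COPY to pp4. 5 ppages; refcounts: pp0:1 pp1:1 pp2:2 pp3:1 pp4:1
Op 6: fork(P2) -> P3. 5 ppages; refcounts: pp0:1 pp1:1 pp2:3 pp3:1 pp4:2
Op 7: read(P2, v0) -> 184. No state change.
Op 8: read(P3, v1) -> 105. No state change.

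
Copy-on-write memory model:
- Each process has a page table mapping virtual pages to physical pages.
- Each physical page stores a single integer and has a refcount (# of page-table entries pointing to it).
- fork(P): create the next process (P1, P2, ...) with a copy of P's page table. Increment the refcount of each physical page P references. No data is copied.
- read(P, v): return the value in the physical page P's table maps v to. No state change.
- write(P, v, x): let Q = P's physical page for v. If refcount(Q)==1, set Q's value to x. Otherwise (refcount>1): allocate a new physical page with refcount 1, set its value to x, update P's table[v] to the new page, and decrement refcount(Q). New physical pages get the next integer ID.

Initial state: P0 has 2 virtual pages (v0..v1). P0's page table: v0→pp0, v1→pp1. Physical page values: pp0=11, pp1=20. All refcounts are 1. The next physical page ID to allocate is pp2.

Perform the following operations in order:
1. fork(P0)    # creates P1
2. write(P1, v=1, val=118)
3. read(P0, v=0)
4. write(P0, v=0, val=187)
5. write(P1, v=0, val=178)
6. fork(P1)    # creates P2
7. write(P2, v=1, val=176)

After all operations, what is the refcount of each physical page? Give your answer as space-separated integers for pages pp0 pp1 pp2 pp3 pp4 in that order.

Op 1: fork(P0) -> P1. 2 ppages; refcounts: pp0:2 pp1:2
Op 2: write(P1, v1, 118). refcount(pp1)=2>1 -> COPY to pp2. 3 ppages; refcounts: pp0:2 pp1:1 pp2:1
Op 3: read(P0, v0) -> 11. No state change.
Op 4: write(P0, v0, 187). refcount(pp0)=2>1 -> COPY to pp3. 4 ppages; refcounts: pp0:1 pp1:1 pp2:1 pp3:1
Op 5: write(P1, v0, 178). refcount(pp0)=1 -> write in place. 4 ppages; refcounts: pp0:1 pp1:1 pp2:1 pp3:1
Op 6: fork(P1) -> P2. 4 ppages; refcounts: pp0:2 pp1:1 pp2:2 pp3:1
Op 7: write(P2, v1, 176). refcount(pp2)=2>1 -> COPY to pp4. 5 ppages; refcounts: pp0:2 pp1:1 pp2:1 pp3:1 pp4:1

Answer: 2 1 1 1 1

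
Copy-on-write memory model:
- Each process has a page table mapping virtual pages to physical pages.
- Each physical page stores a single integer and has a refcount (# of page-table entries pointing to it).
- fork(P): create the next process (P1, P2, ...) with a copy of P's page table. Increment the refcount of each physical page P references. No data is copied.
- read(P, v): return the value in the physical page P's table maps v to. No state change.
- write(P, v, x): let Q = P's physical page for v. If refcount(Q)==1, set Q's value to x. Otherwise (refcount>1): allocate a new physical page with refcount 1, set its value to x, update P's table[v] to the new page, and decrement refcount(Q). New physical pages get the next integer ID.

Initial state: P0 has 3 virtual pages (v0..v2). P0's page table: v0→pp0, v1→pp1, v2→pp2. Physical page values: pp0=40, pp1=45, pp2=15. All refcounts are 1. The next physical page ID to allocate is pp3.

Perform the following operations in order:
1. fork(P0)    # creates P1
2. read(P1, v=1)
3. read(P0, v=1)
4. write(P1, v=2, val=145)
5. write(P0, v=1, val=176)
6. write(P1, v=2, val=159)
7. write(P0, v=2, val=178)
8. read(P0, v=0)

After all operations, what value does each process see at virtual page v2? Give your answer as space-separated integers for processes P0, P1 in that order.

Op 1: fork(P0) -> P1. 3 ppages; refcounts: pp0:2 pp1:2 pp2:2
Op 2: read(P1, v1) -> 45. No state change.
Op 3: read(P0, v1) -> 45. No state change.
Op 4: write(P1, v2, 145). refcount(pp2)=2>1 -> COPY to pp3. 4 ppages; refcounts: pp0:2 pp1:2 pp2:1 pp3:1
Op 5: write(P0, v1, 176). refcount(pp1)=2>1 -> COPY to pp4. 5 ppages; refcounts: pp0:2 pp1:1 pp2:1 pp3:1 pp4:1
Op 6: write(P1, v2, 159). refcount(pp3)=1 -> write in place. 5 ppages; refcounts: pp0:2 pp1:1 pp2:1 pp3:1 pp4:1
Op 7: write(P0, v2, 178). refcount(pp2)=1 -> write in place. 5 ppages; refcounts: pp0:2 pp1:1 pp2:1 pp3:1 pp4:1
Op 8: read(P0, v0) -> 40. No state change.
P0: v2 -> pp2 = 178
P1: v2 -> pp3 = 159

Answer: 178 159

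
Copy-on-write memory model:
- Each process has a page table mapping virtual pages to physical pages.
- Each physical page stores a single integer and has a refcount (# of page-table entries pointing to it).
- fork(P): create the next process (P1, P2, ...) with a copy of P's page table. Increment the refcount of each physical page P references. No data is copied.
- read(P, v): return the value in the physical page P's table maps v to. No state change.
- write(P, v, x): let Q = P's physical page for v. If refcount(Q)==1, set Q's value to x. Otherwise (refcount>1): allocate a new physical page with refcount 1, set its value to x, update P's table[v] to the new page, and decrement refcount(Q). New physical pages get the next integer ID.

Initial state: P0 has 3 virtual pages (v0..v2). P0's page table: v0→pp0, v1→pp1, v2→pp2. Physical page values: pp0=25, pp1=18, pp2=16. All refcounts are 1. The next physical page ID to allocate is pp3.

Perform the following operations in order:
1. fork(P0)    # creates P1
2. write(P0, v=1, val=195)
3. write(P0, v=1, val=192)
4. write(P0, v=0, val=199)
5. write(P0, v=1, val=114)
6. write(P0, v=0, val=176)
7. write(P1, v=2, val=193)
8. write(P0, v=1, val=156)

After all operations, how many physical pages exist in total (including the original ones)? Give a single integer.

Op 1: fork(P0) -> P1. 3 ppages; refcounts: pp0:2 pp1:2 pp2:2
Op 2: write(P0, v1, 195). refcount(pp1)=2>1 -> COPY to pp3. 4 ppages; refcounts: pp0:2 pp1:1 pp2:2 pp3:1
Op 3: write(P0, v1, 192). refcount(pp3)=1 -> write in place. 4 ppages; refcounts: pp0:2 pp1:1 pp2:2 pp3:1
Op 4: write(P0, v0, 199). refcount(pp0)=2>1 -> COPY to pp4. 5 ppages; refcounts: pp0:1 pp1:1 pp2:2 pp3:1 pp4:1
Op 5: write(P0, v1, 114). refcount(pp3)=1 -> write in place. 5 ppages; refcounts: pp0:1 pp1:1 pp2:2 pp3:1 pp4:1
Op 6: write(P0, v0, 176). refcount(pp4)=1 -> write in place. 5 ppages; refcounts: pp0:1 pp1:1 pp2:2 pp3:1 pp4:1
Op 7: write(P1, v2, 193). refcount(pp2)=2>1 -> COPY to pp5. 6 ppages; refcounts: pp0:1 pp1:1 pp2:1 pp3:1 pp4:1 pp5:1
Op 8: write(P0, v1, 156). refcount(pp3)=1 -> write in place. 6 ppages; refcounts: pp0:1 pp1:1 pp2:1 pp3:1 pp4:1 pp5:1

Answer: 6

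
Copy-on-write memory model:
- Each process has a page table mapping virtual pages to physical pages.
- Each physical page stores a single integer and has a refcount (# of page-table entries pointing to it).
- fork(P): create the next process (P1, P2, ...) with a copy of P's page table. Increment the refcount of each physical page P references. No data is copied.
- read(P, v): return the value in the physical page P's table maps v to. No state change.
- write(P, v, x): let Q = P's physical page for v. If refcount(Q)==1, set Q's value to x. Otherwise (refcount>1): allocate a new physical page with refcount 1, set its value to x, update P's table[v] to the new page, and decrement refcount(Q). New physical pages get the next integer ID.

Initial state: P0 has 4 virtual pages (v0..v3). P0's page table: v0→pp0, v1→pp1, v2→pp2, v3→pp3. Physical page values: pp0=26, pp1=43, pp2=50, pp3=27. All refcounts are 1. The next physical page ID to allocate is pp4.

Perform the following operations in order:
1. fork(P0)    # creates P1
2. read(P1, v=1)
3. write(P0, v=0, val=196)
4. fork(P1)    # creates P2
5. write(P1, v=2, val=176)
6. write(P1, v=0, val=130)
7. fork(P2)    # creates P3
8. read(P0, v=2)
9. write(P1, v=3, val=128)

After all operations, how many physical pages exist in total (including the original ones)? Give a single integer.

Op 1: fork(P0) -> P1. 4 ppages; refcounts: pp0:2 pp1:2 pp2:2 pp3:2
Op 2: read(P1, v1) -> 43. No state change.
Op 3: write(P0, v0, 196). refcount(pp0)=2>1 -> COPY to pp4. 5 ppages; refcounts: pp0:1 pp1:2 pp2:2 pp3:2 pp4:1
Op 4: fork(P1) -> P2. 5 ppages; refcounts: pp0:2 pp1:3 pp2:3 pp3:3 pp4:1
Op 5: write(P1, v2, 176). refcount(pp2)=3>1 -> COPY to pp5. 6 ppages; refcounts: pp0:2 pp1:3 pp2:2 pp3:3 pp4:1 pp5:1
Op 6: write(P1, v0, 130). refcount(pp0)=2>1 -> COPY to pp6. 7 ppages; refcounts: pp0:1 pp1:3 pp2:2 pp3:3 pp4:1 pp5:1 pp6:1
Op 7: fork(P2) -> P3. 7 ppages; refcounts: pp0:2 pp1:4 pp2:3 pp3:4 pp4:1 pp5:1 pp6:1
Op 8: read(P0, v2) -> 50. No state change.
Op 9: write(P1, v3, 128). refcount(pp3)=4>1 -> COPY to pp7. 8 ppages; refcounts: pp0:2 pp1:4 pp2:3 pp3:3 pp4:1 pp5:1 pp6:1 pp7:1

Answer: 8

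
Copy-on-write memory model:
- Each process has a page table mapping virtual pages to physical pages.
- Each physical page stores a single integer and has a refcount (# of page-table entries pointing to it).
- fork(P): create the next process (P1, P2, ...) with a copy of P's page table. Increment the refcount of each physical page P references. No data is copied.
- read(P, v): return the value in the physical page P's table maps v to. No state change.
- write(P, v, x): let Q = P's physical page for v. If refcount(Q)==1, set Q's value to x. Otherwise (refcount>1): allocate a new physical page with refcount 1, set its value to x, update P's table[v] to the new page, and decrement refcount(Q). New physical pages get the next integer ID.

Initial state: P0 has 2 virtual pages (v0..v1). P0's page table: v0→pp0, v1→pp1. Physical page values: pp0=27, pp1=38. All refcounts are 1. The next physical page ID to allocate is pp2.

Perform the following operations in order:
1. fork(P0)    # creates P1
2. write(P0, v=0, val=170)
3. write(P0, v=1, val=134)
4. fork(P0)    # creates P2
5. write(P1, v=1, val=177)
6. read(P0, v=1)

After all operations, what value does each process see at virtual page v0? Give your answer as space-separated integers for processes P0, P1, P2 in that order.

Op 1: fork(P0) -> P1. 2 ppages; refcounts: pp0:2 pp1:2
Op 2: write(P0, v0, 170). refcount(pp0)=2>1 -> COPY to pp2. 3 ppages; refcounts: pp0:1 pp1:2 pp2:1
Op 3: write(P0, v1, 134). refcount(pp1)=2>1 -> COPY to pp3. 4 ppages; refcounts: pp0:1 pp1:1 pp2:1 pp3:1
Op 4: fork(P0) -> P2. 4 ppages; refcounts: pp0:1 pp1:1 pp2:2 pp3:2
Op 5: write(P1, v1, 177). refcount(pp1)=1 -> write in place. 4 ppages; refcounts: pp0:1 pp1:1 pp2:2 pp3:2
Op 6: read(P0, v1) -> 134. No state change.
P0: v0 -> pp2 = 170
P1: v0 -> pp0 = 27
P2: v0 -> pp2 = 170

Answer: 170 27 170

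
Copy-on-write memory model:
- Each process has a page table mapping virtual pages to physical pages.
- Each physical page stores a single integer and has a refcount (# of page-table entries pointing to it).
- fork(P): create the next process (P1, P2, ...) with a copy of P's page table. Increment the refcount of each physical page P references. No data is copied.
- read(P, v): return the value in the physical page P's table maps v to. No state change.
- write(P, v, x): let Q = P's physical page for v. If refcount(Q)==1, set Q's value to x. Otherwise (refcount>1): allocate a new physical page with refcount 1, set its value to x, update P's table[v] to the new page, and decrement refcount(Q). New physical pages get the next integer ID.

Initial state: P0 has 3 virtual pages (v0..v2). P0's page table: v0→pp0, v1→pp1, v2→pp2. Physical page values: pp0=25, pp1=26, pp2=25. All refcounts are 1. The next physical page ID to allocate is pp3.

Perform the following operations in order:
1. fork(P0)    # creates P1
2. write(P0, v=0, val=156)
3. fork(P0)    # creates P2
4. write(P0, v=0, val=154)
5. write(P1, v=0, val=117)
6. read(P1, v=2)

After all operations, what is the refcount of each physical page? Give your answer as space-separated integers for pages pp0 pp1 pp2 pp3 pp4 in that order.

Op 1: fork(P0) -> P1. 3 ppages; refcounts: pp0:2 pp1:2 pp2:2
Op 2: write(P0, v0, 156). refcount(pp0)=2>1 -> COPY to pp3. 4 ppages; refcounts: pp0:1 pp1:2 pp2:2 pp3:1
Op 3: fork(P0) -> P2. 4 ppages; refcounts: pp0:1 pp1:3 pp2:3 pp3:2
Op 4: write(P0, v0, 154). refcount(pp3)=2>1 -> COPY to pp4. 5 ppages; refcounts: pp0:1 pp1:3 pp2:3 pp3:1 pp4:1
Op 5: write(P1, v0, 117). refcount(pp0)=1 -> write in place. 5 ppages; refcounts: pp0:1 pp1:3 pp2:3 pp3:1 pp4:1
Op 6: read(P1, v2) -> 25. No state change.

Answer: 1 3 3 1 1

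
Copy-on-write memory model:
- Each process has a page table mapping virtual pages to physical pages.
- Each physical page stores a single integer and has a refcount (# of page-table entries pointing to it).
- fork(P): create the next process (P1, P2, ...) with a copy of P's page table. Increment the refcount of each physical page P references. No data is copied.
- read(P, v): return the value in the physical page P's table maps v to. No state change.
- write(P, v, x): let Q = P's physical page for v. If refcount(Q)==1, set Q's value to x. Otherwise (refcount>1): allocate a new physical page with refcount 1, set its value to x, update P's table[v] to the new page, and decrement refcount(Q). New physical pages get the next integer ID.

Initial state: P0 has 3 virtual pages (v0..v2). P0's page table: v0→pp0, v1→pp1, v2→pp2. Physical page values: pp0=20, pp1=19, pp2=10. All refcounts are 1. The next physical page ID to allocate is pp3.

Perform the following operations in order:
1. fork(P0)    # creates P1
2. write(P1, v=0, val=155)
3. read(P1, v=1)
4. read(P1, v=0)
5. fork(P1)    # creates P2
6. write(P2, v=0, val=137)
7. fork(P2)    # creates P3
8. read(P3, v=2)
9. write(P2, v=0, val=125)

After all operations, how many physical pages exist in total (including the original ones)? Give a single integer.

Op 1: fork(P0) -> P1. 3 ppages; refcounts: pp0:2 pp1:2 pp2:2
Op 2: write(P1, v0, 155). refcount(pp0)=2>1 -> COPY to pp3. 4 ppages; refcounts: pp0:1 pp1:2 pp2:2 pp3:1
Op 3: read(P1, v1) -> 19. No state change.
Op 4: read(P1, v0) -> 155. No state change.
Op 5: fork(P1) -> P2. 4 ppages; refcounts: pp0:1 pp1:3 pp2:3 pp3:2
Op 6: write(P2, v0, 137). refcount(pp3)=2>1 -> COPY to pp4. 5 ppages; refcounts: pp0:1 pp1:3 pp2:3 pp3:1 pp4:1
Op 7: fork(P2) -> P3. 5 ppages; refcounts: pp0:1 pp1:4 pp2:4 pp3:1 pp4:2
Op 8: read(P3, v2) -> 10. No state change.
Op 9: write(P2, v0, 125). refcount(pp4)=2>1 -> COPY to pp5. 6 ppages; refcounts: pp0:1 pp1:4 pp2:4 pp3:1 pp4:1 pp5:1

Answer: 6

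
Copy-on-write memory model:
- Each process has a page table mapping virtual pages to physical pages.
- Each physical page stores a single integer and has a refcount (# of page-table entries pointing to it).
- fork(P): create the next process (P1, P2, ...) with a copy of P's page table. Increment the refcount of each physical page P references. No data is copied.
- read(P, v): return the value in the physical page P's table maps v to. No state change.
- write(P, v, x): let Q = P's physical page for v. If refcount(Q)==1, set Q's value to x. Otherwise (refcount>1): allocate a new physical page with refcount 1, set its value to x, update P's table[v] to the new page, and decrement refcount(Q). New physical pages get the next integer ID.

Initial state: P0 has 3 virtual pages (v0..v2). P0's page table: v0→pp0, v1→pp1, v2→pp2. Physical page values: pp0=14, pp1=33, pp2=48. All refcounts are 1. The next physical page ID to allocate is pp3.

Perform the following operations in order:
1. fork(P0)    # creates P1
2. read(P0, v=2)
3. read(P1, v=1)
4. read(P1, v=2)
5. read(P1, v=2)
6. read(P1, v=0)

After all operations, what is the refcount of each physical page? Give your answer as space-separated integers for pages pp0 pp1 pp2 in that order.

Op 1: fork(P0) -> P1. 3 ppages; refcounts: pp0:2 pp1:2 pp2:2
Op 2: read(P0, v2) -> 48. No state change.
Op 3: read(P1, v1) -> 33. No state change.
Op 4: read(P1, v2) -> 48. No state change.
Op 5: read(P1, v2) -> 48. No state change.
Op 6: read(P1, v0) -> 14. No state change.

Answer: 2 2 2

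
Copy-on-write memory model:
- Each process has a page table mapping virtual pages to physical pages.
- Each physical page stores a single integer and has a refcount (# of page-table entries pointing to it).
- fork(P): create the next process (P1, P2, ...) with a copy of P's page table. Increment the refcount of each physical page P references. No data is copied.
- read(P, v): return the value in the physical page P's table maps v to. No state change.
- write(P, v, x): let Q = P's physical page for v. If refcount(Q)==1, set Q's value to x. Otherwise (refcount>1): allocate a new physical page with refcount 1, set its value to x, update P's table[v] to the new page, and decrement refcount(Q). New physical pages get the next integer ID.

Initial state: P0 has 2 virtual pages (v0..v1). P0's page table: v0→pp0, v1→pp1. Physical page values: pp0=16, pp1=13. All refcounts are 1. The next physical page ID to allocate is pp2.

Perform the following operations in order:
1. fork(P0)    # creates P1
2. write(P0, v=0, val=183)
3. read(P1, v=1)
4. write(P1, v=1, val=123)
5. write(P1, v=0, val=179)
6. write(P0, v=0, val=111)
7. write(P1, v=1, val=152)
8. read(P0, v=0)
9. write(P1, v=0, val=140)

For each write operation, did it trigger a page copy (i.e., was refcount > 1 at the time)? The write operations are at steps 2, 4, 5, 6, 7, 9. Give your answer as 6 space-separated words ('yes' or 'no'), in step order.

Op 1: fork(P0) -> P1. 2 ppages; refcounts: pp0:2 pp1:2
Op 2: write(P0, v0, 183). refcount(pp0)=2>1 -> COPY to pp2. 3 ppages; refcounts: pp0:1 pp1:2 pp2:1
Op 3: read(P1, v1) -> 13. No state change.
Op 4: write(P1, v1, 123). refcount(pp1)=2>1 -> COPY to pp3. 4 ppages; refcounts: pp0:1 pp1:1 pp2:1 pp3:1
Op 5: write(P1, v0, 179). refcount(pp0)=1 -> write in place. 4 ppages; refcounts: pp0:1 pp1:1 pp2:1 pp3:1
Op 6: write(P0, v0, 111). refcount(pp2)=1 -> write in place. 4 ppages; refcounts: pp0:1 pp1:1 pp2:1 pp3:1
Op 7: write(P1, v1, 152). refcount(pp3)=1 -> write in place. 4 ppages; refcounts: pp0:1 pp1:1 pp2:1 pp3:1
Op 8: read(P0, v0) -> 111. No state change.
Op 9: write(P1, v0, 140). refcount(pp0)=1 -> write in place. 4 ppages; refcounts: pp0:1 pp1:1 pp2:1 pp3:1

yes yes no no no no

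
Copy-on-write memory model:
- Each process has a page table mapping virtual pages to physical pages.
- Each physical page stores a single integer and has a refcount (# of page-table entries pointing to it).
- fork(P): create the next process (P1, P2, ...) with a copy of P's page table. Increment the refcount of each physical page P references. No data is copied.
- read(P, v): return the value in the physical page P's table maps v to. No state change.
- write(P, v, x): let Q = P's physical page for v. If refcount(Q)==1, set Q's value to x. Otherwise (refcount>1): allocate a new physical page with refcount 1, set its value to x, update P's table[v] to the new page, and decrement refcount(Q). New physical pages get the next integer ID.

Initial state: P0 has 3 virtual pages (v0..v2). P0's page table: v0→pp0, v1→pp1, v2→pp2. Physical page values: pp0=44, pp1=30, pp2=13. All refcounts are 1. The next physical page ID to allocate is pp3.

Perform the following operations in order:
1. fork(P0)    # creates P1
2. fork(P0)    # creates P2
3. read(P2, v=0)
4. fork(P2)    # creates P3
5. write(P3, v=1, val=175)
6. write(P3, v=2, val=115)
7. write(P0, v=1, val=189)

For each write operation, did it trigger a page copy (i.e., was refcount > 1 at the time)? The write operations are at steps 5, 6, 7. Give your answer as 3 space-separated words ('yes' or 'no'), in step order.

Op 1: fork(P0) -> P1. 3 ppages; refcounts: pp0:2 pp1:2 pp2:2
Op 2: fork(P0) -> P2. 3 ppages; refcounts: pp0:3 pp1:3 pp2:3
Op 3: read(P2, v0) -> 44. No state change.
Op 4: fork(P2) -> P3. 3 ppages; refcounts: pp0:4 pp1:4 pp2:4
Op 5: write(P3, v1, 175). refcount(pp1)=4>1 -> COPY to pp3. 4 ppages; refcounts: pp0:4 pp1:3 pp2:4 pp3:1
Op 6: write(P3, v2, 115). refcount(pp2)=4>1 -> COPY to pp4. 5 ppages; refcounts: pp0:4 pp1:3 pp2:3 pp3:1 pp4:1
Op 7: write(P0, v1, 189). refcount(pp1)=3>1 -> COPY to pp5. 6 ppages; refcounts: pp0:4 pp1:2 pp2:3 pp3:1 pp4:1 pp5:1

yes yes yes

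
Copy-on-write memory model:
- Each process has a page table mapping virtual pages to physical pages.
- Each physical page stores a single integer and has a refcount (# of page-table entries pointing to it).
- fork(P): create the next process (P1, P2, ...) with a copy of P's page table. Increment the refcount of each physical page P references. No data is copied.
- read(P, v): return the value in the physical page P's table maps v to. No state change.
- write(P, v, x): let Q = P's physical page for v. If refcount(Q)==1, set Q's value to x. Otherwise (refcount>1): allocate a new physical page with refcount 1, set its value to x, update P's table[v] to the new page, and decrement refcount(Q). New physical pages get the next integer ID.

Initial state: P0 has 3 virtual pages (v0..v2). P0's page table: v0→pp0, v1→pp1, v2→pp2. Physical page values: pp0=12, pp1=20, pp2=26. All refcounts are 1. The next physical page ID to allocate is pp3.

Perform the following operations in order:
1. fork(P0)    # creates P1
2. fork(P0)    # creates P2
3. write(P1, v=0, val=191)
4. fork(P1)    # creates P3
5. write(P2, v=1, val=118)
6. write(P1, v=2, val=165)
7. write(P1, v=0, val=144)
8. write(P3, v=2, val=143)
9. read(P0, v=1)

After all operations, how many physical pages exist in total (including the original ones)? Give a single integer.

Answer: 8

Derivation:
Op 1: fork(P0) -> P1. 3 ppages; refcounts: pp0:2 pp1:2 pp2:2
Op 2: fork(P0) -> P2. 3 ppages; refcounts: pp0:3 pp1:3 pp2:3
Op 3: write(P1, v0, 191). refcount(pp0)=3>1 -> COPY to pp3. 4 ppages; refcounts: pp0:2 pp1:3 pp2:3 pp3:1
Op 4: fork(P1) -> P3. 4 ppages; refcounts: pp0:2 pp1:4 pp2:4 pp3:2
Op 5: write(P2, v1, 118). refcount(pp1)=4>1 -> COPY to pp4. 5 ppages; refcounts: pp0:2 pp1:3 pp2:4 pp3:2 pp4:1
Op 6: write(P1, v2, 165). refcount(pp2)=4>1 -> COPY to pp5. 6 ppages; refcounts: pp0:2 pp1:3 pp2:3 pp3:2 pp4:1 pp5:1
Op 7: write(P1, v0, 144). refcount(pp3)=2>1 -> COPY to pp6. 7 ppages; refcounts: pp0:2 pp1:3 pp2:3 pp3:1 pp4:1 pp5:1 pp6:1
Op 8: write(P3, v2, 143). refcount(pp2)=3>1 -> COPY to pp7. 8 ppages; refcounts: pp0:2 pp1:3 pp2:2 pp3:1 pp4:1 pp5:1 pp6:1 pp7:1
Op 9: read(P0, v1) -> 20. No state change.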